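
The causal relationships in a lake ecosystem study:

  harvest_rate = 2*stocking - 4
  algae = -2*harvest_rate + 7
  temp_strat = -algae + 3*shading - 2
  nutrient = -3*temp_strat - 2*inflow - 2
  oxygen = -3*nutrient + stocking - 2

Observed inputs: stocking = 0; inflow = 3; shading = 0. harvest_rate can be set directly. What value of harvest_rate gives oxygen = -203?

harvest_rate = -8

Intervening on harvest_rate fixes its value directly, overriding its dependence on stocking.
Substituting into the temp_strat equation gives temp_strat = 2*harvest_rate - 9.
Substituting into the nutrient equation gives nutrient = -6*harvest_rate + 19.
This gives oxygen = 18*harvest_rate - 59.
Solve 18*harvest_rate - 59 = -203: harvest_rate = (-203 + 59) / 18 = -8.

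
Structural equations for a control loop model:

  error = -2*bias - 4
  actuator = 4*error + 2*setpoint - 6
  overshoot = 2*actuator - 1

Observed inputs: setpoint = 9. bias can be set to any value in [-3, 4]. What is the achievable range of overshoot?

Substituting into the actuator equation gives actuator = -8*bias - 4.
Substituting into the overshoot equation gives overshoot = -16*bias - 9.
Linear in bias, so extremes are at the endpoints: bias = -3 gives overshoot = 39; bias = 4 gives overshoot = -73.

-73 to 39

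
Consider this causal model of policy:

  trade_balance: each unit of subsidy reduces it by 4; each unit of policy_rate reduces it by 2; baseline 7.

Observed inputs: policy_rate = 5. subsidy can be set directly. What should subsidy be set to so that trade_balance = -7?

subsidy = 1

Substituting into the trade_balance equation gives trade_balance = -4*subsidy - 3.
Solve -4*subsidy - 3 = -7: subsidy = (-7 + 3) / -4 = 1.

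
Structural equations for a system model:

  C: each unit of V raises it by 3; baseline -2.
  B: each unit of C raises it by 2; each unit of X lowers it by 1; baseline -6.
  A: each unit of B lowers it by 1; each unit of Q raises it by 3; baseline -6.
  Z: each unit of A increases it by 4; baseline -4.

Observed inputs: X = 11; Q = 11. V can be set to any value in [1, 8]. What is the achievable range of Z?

Substituting into the B equation gives B = 6*V - 21.
So A = -6*V + 48.
This gives Z = -24*V + 188.
Linear in V, so extremes are at the endpoints: V = 1 gives Z = 164; V = 8 gives Z = -4.

-4 to 164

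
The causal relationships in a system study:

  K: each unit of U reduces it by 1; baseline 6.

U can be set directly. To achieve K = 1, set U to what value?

Solve -U + 6 = 1: U = (1 - 6) / -1 = 5.

U = 5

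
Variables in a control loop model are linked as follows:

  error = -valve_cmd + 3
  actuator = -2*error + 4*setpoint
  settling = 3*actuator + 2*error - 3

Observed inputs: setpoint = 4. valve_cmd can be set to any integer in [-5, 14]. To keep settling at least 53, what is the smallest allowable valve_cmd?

valve_cmd = 5

Substituting into the actuator equation gives actuator = 2*valve_cmd + 10.
This gives settling = 4*valve_cmd + 33.
Require 4*valve_cmd + 33 ≥ 53, so valve_cmd ≥ 5.
The smallest integer in [-5, 14] satisfying this is 5.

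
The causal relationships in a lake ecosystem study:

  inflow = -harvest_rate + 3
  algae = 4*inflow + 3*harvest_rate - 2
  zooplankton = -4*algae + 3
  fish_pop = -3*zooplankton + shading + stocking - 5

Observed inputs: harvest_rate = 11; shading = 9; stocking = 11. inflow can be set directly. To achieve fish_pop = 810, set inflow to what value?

inflow = 9

Intervening on inflow fixes its value directly, overriding its dependence on harvest_rate.
Substituting into the algae equation gives algae = 4*inflow + 31.
So zooplankton = -16*inflow - 121.
Substituting into the fish_pop equation gives fish_pop = 48*inflow + 378.
Solve 48*inflow + 378 = 810: inflow = (810 - 378) / 48 = 9.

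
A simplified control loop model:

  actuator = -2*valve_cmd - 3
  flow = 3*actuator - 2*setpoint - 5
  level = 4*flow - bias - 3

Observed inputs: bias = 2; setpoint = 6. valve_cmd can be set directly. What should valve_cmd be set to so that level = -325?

Substituting into the flow equation gives flow = -6*valve_cmd - 26.
Substituting into the level equation gives level = -24*valve_cmd - 109.
Solve -24*valve_cmd - 109 = -325: valve_cmd = (-325 + 109) / -24 = 9.

valve_cmd = 9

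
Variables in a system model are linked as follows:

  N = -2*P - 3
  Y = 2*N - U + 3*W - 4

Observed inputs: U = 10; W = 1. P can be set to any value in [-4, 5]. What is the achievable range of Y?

-37 to -1

Substituting into the Y equation gives Y = -4*P - 17.
Linear in P, so extremes are at the endpoints: P = -4 gives Y = -1; P = 5 gives Y = -37.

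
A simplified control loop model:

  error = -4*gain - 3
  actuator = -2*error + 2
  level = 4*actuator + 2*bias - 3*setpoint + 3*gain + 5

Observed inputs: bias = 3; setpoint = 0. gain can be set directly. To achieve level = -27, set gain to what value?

gain = -2

Substituting into the actuator equation gives actuator = 8*gain + 8.
Substituting into the level equation gives level = 35*gain + 43.
Solve 35*gain + 43 = -27: gain = (-27 - 43) / 35 = -2.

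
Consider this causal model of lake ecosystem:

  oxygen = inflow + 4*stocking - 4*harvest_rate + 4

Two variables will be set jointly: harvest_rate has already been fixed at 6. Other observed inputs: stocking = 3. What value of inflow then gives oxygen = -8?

With harvest_rate held at 6:
Substituting into the oxygen equation gives oxygen = inflow - 8.
Solve inflow - 8 = -8: inflow = (-8 + 8) / 1 = 0.

inflow = 0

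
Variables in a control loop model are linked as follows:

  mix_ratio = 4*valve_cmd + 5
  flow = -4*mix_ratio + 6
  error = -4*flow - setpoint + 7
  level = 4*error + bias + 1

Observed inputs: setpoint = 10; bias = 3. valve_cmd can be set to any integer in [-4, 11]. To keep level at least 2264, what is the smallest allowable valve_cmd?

valve_cmd = 8

Substituting into the flow equation gives flow = -16*valve_cmd - 14.
This gives error = 64*valve_cmd + 53.
So level = 256*valve_cmd + 216.
Require 256*valve_cmd + 216 ≥ 2264, so valve_cmd ≥ 8.
The smallest integer in [-4, 11] satisfying this is 8.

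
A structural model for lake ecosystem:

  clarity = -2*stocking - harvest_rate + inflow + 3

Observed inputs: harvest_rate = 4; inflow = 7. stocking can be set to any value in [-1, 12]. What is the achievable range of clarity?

Substituting into the clarity equation gives clarity = -2*stocking + 6.
Linear in stocking, so extremes are at the endpoints: stocking = -1 gives clarity = 8; stocking = 12 gives clarity = -18.

-18 to 8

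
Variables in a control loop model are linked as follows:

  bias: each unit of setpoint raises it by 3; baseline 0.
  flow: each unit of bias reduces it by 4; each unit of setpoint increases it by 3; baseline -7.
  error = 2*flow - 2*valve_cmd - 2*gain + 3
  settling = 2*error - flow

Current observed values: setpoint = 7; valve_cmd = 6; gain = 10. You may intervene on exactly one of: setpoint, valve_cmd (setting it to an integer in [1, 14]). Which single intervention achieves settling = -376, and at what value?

Intervening on setpoint: with other inputs at their observed values, settling = -27*setpoint - 79. Solving for -376 gives setpoint = 11, within [1, 14].
Intervening on valve_cmd: settling = -4*valve_cmd - 244. Reaching -376 requires valve_cmd = 33, outside [1, 14].

set setpoint = 11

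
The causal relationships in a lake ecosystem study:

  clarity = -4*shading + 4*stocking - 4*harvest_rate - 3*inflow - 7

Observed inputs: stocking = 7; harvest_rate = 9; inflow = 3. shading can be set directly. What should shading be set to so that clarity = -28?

Substituting into the clarity equation gives clarity = -4*shading - 24.
Solve -4*shading - 24 = -28: shading = (-28 + 24) / -4 = 1.

shading = 1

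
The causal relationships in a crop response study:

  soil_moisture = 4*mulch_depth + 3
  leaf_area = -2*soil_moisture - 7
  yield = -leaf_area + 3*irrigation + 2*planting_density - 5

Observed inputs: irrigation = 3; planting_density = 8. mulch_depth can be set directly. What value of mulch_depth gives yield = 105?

Substituting into the leaf_area equation gives leaf_area = -8*mulch_depth - 13.
Substituting into the yield equation gives yield = 8*mulch_depth + 33.
Solve 8*mulch_depth + 33 = 105: mulch_depth = (105 - 33) / 8 = 9.

mulch_depth = 9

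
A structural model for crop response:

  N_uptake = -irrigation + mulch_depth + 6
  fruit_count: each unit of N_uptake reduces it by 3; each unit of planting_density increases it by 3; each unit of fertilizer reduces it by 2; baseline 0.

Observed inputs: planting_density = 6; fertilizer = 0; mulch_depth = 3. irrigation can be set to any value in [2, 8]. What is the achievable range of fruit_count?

Substituting into the N_uptake equation gives N_uptake = -irrigation + 9.
Substituting into the fruit_count equation gives fruit_count = 3*irrigation - 9.
Linear in irrigation, so extremes are at the endpoints: irrigation = 2 gives fruit_count = -3; irrigation = 8 gives fruit_count = 15.

-3 to 15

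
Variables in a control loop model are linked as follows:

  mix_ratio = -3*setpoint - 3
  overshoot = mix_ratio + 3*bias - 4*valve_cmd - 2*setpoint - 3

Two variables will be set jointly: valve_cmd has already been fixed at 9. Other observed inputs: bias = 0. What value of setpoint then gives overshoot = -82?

setpoint = 8

With valve_cmd held at 9:
Substituting into the overshoot equation gives overshoot = -5*setpoint - 42.
Solve -5*setpoint - 42 = -82: setpoint = (-82 + 42) / -5 = 8.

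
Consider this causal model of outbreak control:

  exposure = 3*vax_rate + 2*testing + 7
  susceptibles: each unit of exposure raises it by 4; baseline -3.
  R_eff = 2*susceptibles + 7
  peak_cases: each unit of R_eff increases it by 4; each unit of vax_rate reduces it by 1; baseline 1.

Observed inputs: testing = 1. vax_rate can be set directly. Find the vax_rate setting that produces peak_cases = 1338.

vax_rate = 11

Substituting into the exposure equation gives exposure = 3*vax_rate + 9.
susceptibles becomes 12*vax_rate + 33.
Substituting into the R_eff equation gives R_eff = 24*vax_rate + 73.
peak_cases becomes 95*vax_rate + 293.
Solve 95*vax_rate + 293 = 1338: vax_rate = (1338 - 293) / 95 = 11.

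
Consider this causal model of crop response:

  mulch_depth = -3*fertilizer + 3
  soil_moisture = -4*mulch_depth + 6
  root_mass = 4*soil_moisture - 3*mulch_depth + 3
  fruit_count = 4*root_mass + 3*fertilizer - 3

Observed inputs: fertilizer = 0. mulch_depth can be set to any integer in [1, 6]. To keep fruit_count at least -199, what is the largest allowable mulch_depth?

Intervening on mulch_depth fixes its value directly, overriding its dependence on fertilizer.
Substituting into the root_mass equation gives root_mass = -19*mulch_depth + 27.
Substituting into the fruit_count equation gives fruit_count = -76*mulch_depth + 105.
Require -76*mulch_depth + 105 ≥ -199, so mulch_depth ≤ 4.
The largest integer in [1, 6] satisfying this is 4.

mulch_depth = 4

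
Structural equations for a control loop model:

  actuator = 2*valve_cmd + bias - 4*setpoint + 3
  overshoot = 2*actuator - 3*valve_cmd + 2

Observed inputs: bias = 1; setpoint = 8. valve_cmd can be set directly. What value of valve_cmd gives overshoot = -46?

valve_cmd = 8

Substituting into the actuator equation gives actuator = 2*valve_cmd - 28.
So overshoot = valve_cmd - 54.
Solve valve_cmd - 54 = -46: valve_cmd = (-46 + 54) / 1 = 8.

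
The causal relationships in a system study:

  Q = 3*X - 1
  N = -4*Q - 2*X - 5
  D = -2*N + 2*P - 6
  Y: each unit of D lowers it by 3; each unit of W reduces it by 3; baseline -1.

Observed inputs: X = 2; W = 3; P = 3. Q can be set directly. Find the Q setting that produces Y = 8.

Intervening on Q fixes its value directly, overriding its dependence on X.
Substituting into the N equation gives N = -4*Q - 9.
This gives D = 8*Q + 18.
Substituting into the Y equation gives Y = -24*Q - 64.
Solve -24*Q - 64 = 8: Q = (8 + 64) / -24 = -3.

Q = -3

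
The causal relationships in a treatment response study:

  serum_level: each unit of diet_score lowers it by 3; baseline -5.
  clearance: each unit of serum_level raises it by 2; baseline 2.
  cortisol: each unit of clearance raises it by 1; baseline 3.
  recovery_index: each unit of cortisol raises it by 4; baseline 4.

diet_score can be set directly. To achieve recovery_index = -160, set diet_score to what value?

diet_score = 6

Substituting into the clearance equation gives clearance = -6*diet_score - 8.
Substituting into the cortisol equation gives cortisol = -6*diet_score - 5.
Substituting into the recovery_index equation gives recovery_index = -24*diet_score - 16.
Solve -24*diet_score - 16 = -160: diet_score = (-160 + 16) / -24 = 6.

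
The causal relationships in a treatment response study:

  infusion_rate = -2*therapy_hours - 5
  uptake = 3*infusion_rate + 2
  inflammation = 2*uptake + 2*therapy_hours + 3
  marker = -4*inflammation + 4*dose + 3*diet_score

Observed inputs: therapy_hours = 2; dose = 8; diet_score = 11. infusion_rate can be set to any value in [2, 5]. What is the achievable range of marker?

-99 to -27

Intervening on infusion_rate fixes its value directly, overriding its dependence on therapy_hours.
Substituting into the inflammation equation gives inflammation = 6*infusion_rate + 11.
Substituting into the marker equation gives marker = -24*infusion_rate + 21.
Linear in infusion_rate, so extremes are at the endpoints: infusion_rate = 2 gives marker = -27; infusion_rate = 5 gives marker = -99.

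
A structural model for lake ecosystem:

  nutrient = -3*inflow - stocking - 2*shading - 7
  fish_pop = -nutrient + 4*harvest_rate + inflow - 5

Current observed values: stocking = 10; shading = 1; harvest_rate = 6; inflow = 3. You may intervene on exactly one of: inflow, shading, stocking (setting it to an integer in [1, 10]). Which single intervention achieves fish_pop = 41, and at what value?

Intervening on inflow: fish_pop = 4*inflow + 38. Reaching 41 requires inflow = 3/4, not an integer.
Intervening on shading: fish_pop = 2*shading + 48. Reaching 41 requires shading = -7/2, not an integer.
Intervening on stocking: with other inputs at their observed values, fish_pop = stocking + 40. Solving for 41 gives stocking = 1, within [1, 10].

set stocking = 1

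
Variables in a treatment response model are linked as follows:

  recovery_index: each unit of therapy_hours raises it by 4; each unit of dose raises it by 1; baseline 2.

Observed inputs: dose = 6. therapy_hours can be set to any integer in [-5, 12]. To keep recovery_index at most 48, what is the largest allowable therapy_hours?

Substituting into the recovery_index equation gives recovery_index = 4*therapy_hours + 8.
Require 4*therapy_hours + 8 ≤ 48, so therapy_hours ≤ 10.
The largest integer in [-5, 12] satisfying this is 10.

therapy_hours = 10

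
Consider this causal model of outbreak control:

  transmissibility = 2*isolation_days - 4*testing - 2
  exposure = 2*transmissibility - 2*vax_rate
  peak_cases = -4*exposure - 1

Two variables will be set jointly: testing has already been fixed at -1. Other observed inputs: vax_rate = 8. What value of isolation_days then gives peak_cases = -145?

With testing held at -1:
Substituting into the transmissibility equation gives transmissibility = 2*isolation_days + 2.
exposure becomes 4*isolation_days - 12.
peak_cases becomes -16*isolation_days + 47.
Solve -16*isolation_days + 47 = -145: isolation_days = (-145 - 47) / -16 = 12.

isolation_days = 12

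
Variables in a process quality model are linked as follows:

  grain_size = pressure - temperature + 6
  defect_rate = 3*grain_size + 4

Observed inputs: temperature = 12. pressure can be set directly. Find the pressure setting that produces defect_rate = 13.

Substituting into the grain_size equation gives grain_size = pressure - 6.
Substituting into the defect_rate equation gives defect_rate = 3*pressure - 14.
Solve 3*pressure - 14 = 13: pressure = (13 + 14) / 3 = 9.

pressure = 9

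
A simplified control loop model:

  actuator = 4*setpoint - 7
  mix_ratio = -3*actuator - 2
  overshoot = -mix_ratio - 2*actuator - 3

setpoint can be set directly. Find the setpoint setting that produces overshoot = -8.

Substituting into the mix_ratio equation gives mix_ratio = -12*setpoint + 19.
overshoot becomes 4*setpoint - 8.
Solve 4*setpoint - 8 = -8: setpoint = (-8 + 8) / 4 = 0.

setpoint = 0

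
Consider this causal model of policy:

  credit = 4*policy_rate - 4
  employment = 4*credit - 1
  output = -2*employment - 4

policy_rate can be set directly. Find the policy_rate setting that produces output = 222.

Substituting into the employment equation gives employment = 16*policy_rate - 17.
Substituting into the output equation gives output = -32*policy_rate + 30.
Solve -32*policy_rate + 30 = 222: policy_rate = (222 - 30) / -32 = -6.

policy_rate = -6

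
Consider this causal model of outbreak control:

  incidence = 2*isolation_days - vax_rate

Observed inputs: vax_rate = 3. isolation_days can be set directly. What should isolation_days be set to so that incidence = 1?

isolation_days = 2

Substituting into the incidence equation gives incidence = 2*isolation_days - 3.
Solve 2*isolation_days - 3 = 1: isolation_days = (1 + 3) / 2 = 2.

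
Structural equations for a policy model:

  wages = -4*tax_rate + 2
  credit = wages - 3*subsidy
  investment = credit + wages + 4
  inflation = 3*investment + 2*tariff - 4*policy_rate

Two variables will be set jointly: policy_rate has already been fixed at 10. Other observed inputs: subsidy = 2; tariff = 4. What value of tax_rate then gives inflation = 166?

tax_rate = -8

With policy_rate held at 10:
Substituting into the credit equation gives credit = -4*tax_rate - 4.
Substituting into the investment equation gives investment = -8*tax_rate + 2.
So inflation = -24*tax_rate - 26.
Solve -24*tax_rate - 26 = 166: tax_rate = (166 + 26) / -24 = -8.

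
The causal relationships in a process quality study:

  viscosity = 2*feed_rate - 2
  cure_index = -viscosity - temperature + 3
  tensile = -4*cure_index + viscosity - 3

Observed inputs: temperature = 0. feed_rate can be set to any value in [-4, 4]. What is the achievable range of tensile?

-65 to 15

Substituting into the cure_index equation gives cure_index = -2*feed_rate + 5.
tensile becomes 10*feed_rate - 25.
Linear in feed_rate, so extremes are at the endpoints: feed_rate = -4 gives tensile = -65; feed_rate = 4 gives tensile = 15.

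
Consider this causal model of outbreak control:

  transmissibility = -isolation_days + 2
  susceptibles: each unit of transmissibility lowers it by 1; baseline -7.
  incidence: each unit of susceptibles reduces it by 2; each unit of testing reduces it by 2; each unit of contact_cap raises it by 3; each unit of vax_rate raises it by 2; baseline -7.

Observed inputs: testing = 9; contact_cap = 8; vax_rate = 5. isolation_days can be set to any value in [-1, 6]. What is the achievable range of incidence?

15 to 29

Substituting into the susceptibles equation gives susceptibles = isolation_days - 9.
Substituting into the incidence equation gives incidence = -2*isolation_days + 27.
Linear in isolation_days, so extremes are at the endpoints: isolation_days = -1 gives incidence = 29; isolation_days = 6 gives incidence = 15.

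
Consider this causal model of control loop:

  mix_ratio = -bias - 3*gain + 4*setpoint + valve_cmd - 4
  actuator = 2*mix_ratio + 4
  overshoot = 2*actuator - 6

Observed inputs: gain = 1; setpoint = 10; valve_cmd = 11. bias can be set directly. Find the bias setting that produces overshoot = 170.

bias = 2

Substituting into the mix_ratio equation gives mix_ratio = -bias + 44.
actuator becomes -2*bias + 92.
Substituting into the overshoot equation gives overshoot = -4*bias + 178.
Solve -4*bias + 178 = 170: bias = (170 - 178) / -4 = 2.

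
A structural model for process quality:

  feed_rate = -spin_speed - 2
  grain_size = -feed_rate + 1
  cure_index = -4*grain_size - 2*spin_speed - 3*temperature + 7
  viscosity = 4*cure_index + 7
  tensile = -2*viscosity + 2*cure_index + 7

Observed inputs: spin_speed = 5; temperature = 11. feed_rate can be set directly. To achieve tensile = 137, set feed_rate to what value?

feed_rate = 4

Intervening on feed_rate fixes its value directly, overriding its dependence on spin_speed.
Substituting into the cure_index equation gives cure_index = 4*feed_rate - 40.
Substituting into the viscosity equation gives viscosity = 16*feed_rate - 153.
Substituting into the tensile equation gives tensile = -24*feed_rate + 233.
Solve -24*feed_rate + 233 = 137: feed_rate = (137 - 233) / -24 = 4.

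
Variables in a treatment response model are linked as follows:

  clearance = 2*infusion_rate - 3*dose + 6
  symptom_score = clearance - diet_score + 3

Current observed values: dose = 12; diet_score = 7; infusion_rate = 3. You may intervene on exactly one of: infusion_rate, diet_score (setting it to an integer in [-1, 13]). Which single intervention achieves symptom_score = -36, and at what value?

Intervening on infusion_rate: with other inputs at their observed values, symptom_score = 2*infusion_rate - 34. Solving for -36 gives infusion_rate = -1, within [-1, 13].
Intervening on diet_score: symptom_score = -diet_score - 21. Reaching -36 requires diet_score = 15, outside [-1, 13].

set infusion_rate = -1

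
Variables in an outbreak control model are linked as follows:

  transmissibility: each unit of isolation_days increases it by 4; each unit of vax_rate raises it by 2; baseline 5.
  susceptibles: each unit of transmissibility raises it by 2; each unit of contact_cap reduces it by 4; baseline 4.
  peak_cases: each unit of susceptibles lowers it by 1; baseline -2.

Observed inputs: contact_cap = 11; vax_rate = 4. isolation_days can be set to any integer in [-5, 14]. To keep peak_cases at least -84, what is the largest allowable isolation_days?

Substituting into the transmissibility equation gives transmissibility = 4*isolation_days + 13.
Substituting into the susceptibles equation gives susceptibles = 8*isolation_days - 14.
peak_cases becomes -8*isolation_days + 12.
Require -8*isolation_days + 12 ≥ -84, so isolation_days ≤ 12.
The largest integer in [-5, 14] satisfying this is 12.

isolation_days = 12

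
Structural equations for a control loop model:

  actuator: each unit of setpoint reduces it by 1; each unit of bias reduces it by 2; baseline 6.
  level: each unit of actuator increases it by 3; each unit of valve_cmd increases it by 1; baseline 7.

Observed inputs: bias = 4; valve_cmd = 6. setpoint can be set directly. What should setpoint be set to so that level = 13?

Substituting into the actuator equation gives actuator = -setpoint - 2.
Substituting into the level equation gives level = -3*setpoint + 7.
Solve -3*setpoint + 7 = 13: setpoint = (13 - 7) / -3 = -2.

setpoint = -2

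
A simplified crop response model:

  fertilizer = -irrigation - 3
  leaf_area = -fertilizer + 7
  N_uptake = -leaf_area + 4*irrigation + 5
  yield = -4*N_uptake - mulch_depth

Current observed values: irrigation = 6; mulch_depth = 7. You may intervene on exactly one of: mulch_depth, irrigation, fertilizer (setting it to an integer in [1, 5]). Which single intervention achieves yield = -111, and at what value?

Intervening on mulch_depth: yield = -mulch_depth - 52. Reaching -111 requires mulch_depth = 59, outside [1, 5].
Intervening on irrigation: yield = -12*irrigation + 13. Reaching -111 requires irrigation = 31/3, not an integer.
Intervening on fertilizer: with other inputs at their observed values, yield = -4*fertilizer - 95. Solving for -111 gives fertilizer = 4, within [1, 5].

set fertilizer = 4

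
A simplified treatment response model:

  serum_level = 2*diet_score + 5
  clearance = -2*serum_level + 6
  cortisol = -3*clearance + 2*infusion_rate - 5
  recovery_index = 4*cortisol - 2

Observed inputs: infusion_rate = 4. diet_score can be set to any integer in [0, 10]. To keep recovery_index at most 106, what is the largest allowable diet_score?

diet_score = 1

Substituting into the clearance equation gives clearance = -4*diet_score - 4.
Substituting into the cortisol equation gives cortisol = 12*diet_score + 15.
Substituting into the recovery_index equation gives recovery_index = 48*diet_score + 58.
Require 48*diet_score + 58 ≤ 106, so diet_score ≤ 1.
The largest integer in [0, 10] satisfying this is 1.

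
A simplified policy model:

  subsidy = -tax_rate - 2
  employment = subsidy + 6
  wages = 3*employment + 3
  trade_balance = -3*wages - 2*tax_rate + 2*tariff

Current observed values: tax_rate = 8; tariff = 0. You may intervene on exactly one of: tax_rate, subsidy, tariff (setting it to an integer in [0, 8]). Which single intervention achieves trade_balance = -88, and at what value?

set subsidy = 1

Intervening on tax_rate: trade_balance = 7*tax_rate - 45. Reaching -88 requires tax_rate = -43/7, not an integer.
Intervening on subsidy: with other inputs at their observed values, trade_balance = -9*subsidy - 79. Solving for -88 gives subsidy = 1, within [0, 8].
Intervening on tariff: trade_balance = 2*tariff + 11. Reaching -88 requires tariff = -99/2, not an integer.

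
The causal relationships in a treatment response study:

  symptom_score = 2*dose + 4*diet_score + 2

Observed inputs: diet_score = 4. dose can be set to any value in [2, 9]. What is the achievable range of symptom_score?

22 to 36

Substituting into the symptom_score equation gives symptom_score = 2*dose + 18.
Linear in dose, so extremes are at the endpoints: dose = 2 gives symptom_score = 22; dose = 9 gives symptom_score = 36.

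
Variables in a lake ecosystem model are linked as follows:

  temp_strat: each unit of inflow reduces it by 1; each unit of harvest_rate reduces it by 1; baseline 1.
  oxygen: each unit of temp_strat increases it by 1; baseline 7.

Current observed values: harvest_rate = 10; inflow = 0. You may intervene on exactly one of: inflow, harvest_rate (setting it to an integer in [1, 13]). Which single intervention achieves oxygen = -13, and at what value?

Intervening on inflow: with other inputs at their observed values, oxygen = -inflow - 2. Solving for -13 gives inflow = 11, within [1, 13].
Intervening on harvest_rate: oxygen = -harvest_rate + 8. Reaching -13 requires harvest_rate = 21, outside [1, 13].

set inflow = 11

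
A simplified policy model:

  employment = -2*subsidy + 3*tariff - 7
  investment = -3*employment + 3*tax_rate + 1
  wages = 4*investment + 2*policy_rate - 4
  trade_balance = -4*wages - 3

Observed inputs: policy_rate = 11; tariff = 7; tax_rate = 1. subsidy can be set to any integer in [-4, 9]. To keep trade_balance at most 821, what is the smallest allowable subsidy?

subsidy = -3

Substituting into the employment equation gives employment = -2*subsidy + 14.
Substituting into the investment equation gives investment = 6*subsidy - 38.
Substituting into the wages equation gives wages = 24*subsidy - 134.
Substituting into the trade_balance equation gives trade_balance = -96*subsidy + 533.
Require -96*subsidy + 533 ≤ 821, so subsidy ≥ -3.
The smallest integer in [-4, 9] satisfying this is -3.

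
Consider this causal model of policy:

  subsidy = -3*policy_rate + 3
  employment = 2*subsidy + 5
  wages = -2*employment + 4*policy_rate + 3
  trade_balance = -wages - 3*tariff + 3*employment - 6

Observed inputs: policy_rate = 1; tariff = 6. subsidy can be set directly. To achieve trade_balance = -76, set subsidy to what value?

Intervening on subsidy fixes its value directly, overriding its dependence on policy_rate.
Substituting into the wages equation gives wages = -4*subsidy - 3.
Substituting into the trade_balance equation gives trade_balance = 10*subsidy - 6.
Solve 10*subsidy - 6 = -76: subsidy = (-76 + 6) / 10 = -7.

subsidy = -7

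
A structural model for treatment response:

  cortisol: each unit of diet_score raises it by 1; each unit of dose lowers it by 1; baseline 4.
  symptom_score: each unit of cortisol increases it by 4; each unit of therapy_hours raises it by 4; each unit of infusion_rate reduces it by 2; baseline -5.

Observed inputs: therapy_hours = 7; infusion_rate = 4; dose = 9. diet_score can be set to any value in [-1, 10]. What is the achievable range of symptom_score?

Substituting into the cortisol equation gives cortisol = diet_score - 5.
Substituting into the symptom_score equation gives symptom_score = 4*diet_score - 5.
Linear in diet_score, so extremes are at the endpoints: diet_score = -1 gives symptom_score = -9; diet_score = 10 gives symptom_score = 35.

-9 to 35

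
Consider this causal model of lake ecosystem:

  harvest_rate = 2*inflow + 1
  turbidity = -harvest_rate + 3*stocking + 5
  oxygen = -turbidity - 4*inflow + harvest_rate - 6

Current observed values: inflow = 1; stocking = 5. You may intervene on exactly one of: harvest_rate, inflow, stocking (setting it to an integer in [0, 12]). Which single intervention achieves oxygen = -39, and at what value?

Intervening on harvest_rate: oxygen = 2*harvest_rate - 30. Reaching -39 requires harvest_rate = -9/2, not an integer.
Intervening on inflow: the paths from inflow to oxygen cancel (net effect zero), leaving oxygen = -24; -39 is unreachable this way.
Intervening on stocking: with other inputs at their observed values, oxygen = -3*stocking - 9. Solving for -39 gives stocking = 10, within [0, 12].

set stocking = 10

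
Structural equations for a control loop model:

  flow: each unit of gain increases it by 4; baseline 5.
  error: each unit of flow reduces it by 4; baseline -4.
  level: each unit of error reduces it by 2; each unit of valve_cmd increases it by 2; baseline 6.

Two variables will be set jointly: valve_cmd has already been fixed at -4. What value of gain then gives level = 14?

With valve_cmd held at -4:
Substituting into the error equation gives error = -16*gain - 24.
Substituting into the level equation gives level = 32*gain + 46.
Solve 32*gain + 46 = 14: gain = (14 - 46) / 32 = -1.

gain = -1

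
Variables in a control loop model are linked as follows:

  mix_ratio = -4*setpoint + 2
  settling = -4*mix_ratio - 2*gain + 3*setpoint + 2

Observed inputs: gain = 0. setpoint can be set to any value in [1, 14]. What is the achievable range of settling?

Substituting into the settling equation gives settling = 19*setpoint - 6.
Linear in setpoint, so extremes are at the endpoints: setpoint = 1 gives settling = 13; setpoint = 14 gives settling = 260.

13 to 260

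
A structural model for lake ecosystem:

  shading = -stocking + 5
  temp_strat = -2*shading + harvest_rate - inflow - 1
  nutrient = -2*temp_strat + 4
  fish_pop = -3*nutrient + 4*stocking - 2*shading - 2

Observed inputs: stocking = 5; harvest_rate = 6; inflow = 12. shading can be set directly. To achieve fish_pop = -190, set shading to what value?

shading = 11

Intervening on shading fixes its value directly, overriding its dependence on stocking.
Substituting into the temp_strat equation gives temp_strat = -2*shading - 7.
Substituting into the nutrient equation gives nutrient = 4*shading + 18.
This gives fish_pop = -14*shading - 36.
Solve -14*shading - 36 = -190: shading = (-190 + 36) / -14 = 11.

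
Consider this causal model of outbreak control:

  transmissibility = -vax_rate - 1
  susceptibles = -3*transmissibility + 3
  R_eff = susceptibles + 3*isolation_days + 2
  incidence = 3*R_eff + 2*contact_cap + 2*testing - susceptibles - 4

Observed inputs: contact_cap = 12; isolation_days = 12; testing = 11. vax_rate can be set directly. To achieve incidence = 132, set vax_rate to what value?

Substituting into the susceptibles equation gives susceptibles = 3*vax_rate + 6.
So R_eff = 3*vax_rate + 44.
incidence becomes 6*vax_rate + 168.
Solve 6*vax_rate + 168 = 132: vax_rate = (132 - 168) / 6 = -6.

vax_rate = -6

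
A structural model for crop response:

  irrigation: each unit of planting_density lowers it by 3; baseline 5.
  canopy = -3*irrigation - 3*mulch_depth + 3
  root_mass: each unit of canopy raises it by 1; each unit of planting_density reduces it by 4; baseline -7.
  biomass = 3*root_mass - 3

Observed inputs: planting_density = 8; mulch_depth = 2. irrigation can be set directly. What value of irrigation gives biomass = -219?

Intervening on irrigation fixes its value directly, overriding its dependence on planting_density.
Substituting into the canopy equation gives canopy = -3*irrigation - 3.
Substituting into the root_mass equation gives root_mass = -3*irrigation - 42.
Substituting into the biomass equation gives biomass = -9*irrigation - 129.
Solve -9*irrigation - 129 = -219: irrigation = (-219 + 129) / -9 = 10.

irrigation = 10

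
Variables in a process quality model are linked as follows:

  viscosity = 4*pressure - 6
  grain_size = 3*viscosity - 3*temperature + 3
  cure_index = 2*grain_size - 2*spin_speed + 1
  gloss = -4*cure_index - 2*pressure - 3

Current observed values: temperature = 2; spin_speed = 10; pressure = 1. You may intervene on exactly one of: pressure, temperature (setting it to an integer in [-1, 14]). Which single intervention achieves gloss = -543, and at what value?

set pressure = 8

Intervening on pressure: with other inputs at their observed values, gloss = -98*pressure + 241. Solving for -543 gives pressure = 8, within [-1, 14].
Intervening on temperature: gloss = 24*temperature + 95. Reaching -543 requires temperature = -319/12, not an integer.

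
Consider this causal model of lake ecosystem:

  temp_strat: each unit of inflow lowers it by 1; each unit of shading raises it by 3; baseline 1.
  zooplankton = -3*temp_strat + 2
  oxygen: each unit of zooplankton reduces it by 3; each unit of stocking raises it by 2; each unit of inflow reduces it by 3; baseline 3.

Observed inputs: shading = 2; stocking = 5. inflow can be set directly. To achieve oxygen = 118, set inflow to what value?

inflow = -4

Substituting into the temp_strat equation gives temp_strat = -inflow + 7.
So zooplankton = 3*inflow - 19.
Substituting into the oxygen equation gives oxygen = -12*inflow + 70.
Solve -12*inflow + 70 = 118: inflow = (118 - 70) / -12 = -4.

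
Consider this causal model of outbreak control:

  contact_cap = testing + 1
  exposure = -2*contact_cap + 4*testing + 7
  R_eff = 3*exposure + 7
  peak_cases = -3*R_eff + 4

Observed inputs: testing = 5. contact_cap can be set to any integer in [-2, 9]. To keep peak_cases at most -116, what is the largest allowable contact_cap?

contact_cap = 8

Intervening on contact_cap fixes its value directly, overriding its dependence on testing.
Substituting into the exposure equation gives exposure = -2*contact_cap + 27.
So R_eff = -6*contact_cap + 88.
Substituting into the peak_cases equation gives peak_cases = 18*contact_cap - 260.
Require 18*contact_cap - 260 ≤ -116, so contact_cap ≤ 8.
The largest integer in [-2, 9] satisfying this is 8.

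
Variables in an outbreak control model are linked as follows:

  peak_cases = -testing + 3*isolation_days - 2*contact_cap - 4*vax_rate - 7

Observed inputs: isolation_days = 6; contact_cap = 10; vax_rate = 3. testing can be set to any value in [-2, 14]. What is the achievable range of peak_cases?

-35 to -19

Substituting into the peak_cases equation gives peak_cases = -testing - 21.
Linear in testing, so extremes are at the endpoints: testing = -2 gives peak_cases = -19; testing = 14 gives peak_cases = -35.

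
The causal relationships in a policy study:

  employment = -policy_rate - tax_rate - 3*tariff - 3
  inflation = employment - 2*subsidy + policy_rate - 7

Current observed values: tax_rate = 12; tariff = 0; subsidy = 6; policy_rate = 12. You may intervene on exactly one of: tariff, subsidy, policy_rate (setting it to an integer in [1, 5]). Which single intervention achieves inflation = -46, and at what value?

set tariff = 4

Intervening on tariff: with other inputs at their observed values, inflation = -3*tariff - 34. Solving for -46 gives tariff = 4, within [1, 5].
Intervening on subsidy: inflation = -2*subsidy - 22. Reaching -46 requires subsidy = 12, outside [1, 5].
Intervening on policy_rate: the paths from policy_rate to inflation cancel (net effect zero), leaving inflation = -34; -46 is unreachable this way.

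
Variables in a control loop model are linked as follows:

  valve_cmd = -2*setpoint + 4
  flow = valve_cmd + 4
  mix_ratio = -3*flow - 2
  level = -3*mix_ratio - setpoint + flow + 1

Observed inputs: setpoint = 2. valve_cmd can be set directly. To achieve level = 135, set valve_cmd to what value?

valve_cmd = 9

Intervening on valve_cmd fixes its value directly, overriding its dependence on setpoint.
Substituting into the mix_ratio equation gives mix_ratio = -3*valve_cmd - 14.
level becomes 10*valve_cmd + 45.
Solve 10*valve_cmd + 45 = 135: valve_cmd = (135 - 45) / 10 = 9.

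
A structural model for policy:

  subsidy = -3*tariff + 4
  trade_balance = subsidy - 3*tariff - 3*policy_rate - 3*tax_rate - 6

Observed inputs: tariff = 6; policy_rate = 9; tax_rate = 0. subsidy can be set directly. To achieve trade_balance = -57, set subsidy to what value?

subsidy = -6

Intervening on subsidy fixes its value directly, overriding its dependence on tariff.
Substituting into the trade_balance equation gives trade_balance = subsidy - 51.
Solve subsidy - 51 = -57: subsidy = (-57 + 51) / 1 = -6.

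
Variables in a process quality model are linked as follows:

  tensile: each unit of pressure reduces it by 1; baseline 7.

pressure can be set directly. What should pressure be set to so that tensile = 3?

pressure = 4

Solve -pressure + 7 = 3: pressure = (3 - 7) / -1 = 4.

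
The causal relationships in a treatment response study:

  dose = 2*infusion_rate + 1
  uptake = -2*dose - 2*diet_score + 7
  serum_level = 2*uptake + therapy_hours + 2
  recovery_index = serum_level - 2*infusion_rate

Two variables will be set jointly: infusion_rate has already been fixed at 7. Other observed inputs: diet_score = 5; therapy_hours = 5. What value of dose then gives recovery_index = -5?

dose = -2

With infusion_rate held at 7:
Intervening on dose fixes its value directly, overriding its dependence on infusion_rate.
Substituting into the uptake equation gives uptake = -2*dose - 3.
So serum_level = -4*dose + 1.
This gives recovery_index = -4*dose - 13.
Solve -4*dose - 13 = -5: dose = (-5 + 13) / -4 = -2.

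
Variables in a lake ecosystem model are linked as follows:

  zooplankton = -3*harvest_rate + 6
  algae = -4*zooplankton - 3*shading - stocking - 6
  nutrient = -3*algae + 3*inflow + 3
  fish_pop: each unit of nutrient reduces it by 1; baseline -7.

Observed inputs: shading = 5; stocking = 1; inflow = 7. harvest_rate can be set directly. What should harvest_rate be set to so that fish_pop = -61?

Substituting into the algae equation gives algae = 12*harvest_rate - 46.
Substituting into the nutrient equation gives nutrient = -36*harvest_rate + 162.
This gives fish_pop = 36*harvest_rate - 169.
Solve 36*harvest_rate - 169 = -61: harvest_rate = (-61 + 169) / 36 = 3.

harvest_rate = 3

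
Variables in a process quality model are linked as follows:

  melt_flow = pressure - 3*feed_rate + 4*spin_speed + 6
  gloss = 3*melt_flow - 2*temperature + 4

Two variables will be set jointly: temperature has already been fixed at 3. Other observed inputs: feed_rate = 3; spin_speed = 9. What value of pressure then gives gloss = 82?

With temperature held at 3:
Substituting into the melt_flow equation gives melt_flow = pressure + 33.
Substituting into the gloss equation gives gloss = 3*pressure + 97.
Solve 3*pressure + 97 = 82: pressure = (82 - 97) / 3 = -5.

pressure = -5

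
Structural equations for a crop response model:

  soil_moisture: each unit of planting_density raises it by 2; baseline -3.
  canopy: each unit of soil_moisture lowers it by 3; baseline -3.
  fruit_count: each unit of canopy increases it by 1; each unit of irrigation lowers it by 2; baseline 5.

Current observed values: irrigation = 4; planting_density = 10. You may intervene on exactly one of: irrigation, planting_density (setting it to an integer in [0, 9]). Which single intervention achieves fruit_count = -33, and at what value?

set planting_density = 6

Intervening on irrigation: fruit_count = -2*irrigation - 49. Reaching -33 requires irrigation = -8, outside [0, 9].
Intervening on planting_density: with other inputs at their observed values, fruit_count = -6*planting_density + 3. Solving for -33 gives planting_density = 6, within [0, 9].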